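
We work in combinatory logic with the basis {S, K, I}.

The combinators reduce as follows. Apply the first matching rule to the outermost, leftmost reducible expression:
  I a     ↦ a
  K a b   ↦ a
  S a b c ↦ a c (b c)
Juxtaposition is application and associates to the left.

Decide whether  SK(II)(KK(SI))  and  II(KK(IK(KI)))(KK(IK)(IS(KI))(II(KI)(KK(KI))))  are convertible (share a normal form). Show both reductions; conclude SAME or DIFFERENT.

Answer: DIFFERENT — A ⇓ K, B ⇓ K(S(KI))

Working:
Term A:
  start: SK(II)(KK(SI))
  →1  K(KK(SI))(II(KK(SI)))
  →2  KK(SI)
  →3  K

Term B:
  start: II(KK(IK(KI)))(KK(IK)(IS(KI))(II(KI)(KK(KI))))
  →1  I(KK(IK(KI)))(KK(IK)(IS(KI))(II(KI)(KK(KI))))
  →2  KK(IK(KI))(KK(IK)(IS(KI))(II(KI)(KK(KI))))
  →3  K(KK(IK)(IS(KI))(II(KI)(KK(KI))))
  →4  K(K(IS(KI))(II(KI)(KK(KI))))
  →5  K(IS(KI))
  →6  K(S(KI))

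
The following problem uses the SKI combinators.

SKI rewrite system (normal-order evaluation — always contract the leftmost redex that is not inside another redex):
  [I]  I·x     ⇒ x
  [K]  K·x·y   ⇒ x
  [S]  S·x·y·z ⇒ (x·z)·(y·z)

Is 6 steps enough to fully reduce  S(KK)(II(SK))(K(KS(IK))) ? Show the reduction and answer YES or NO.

  start: S(KK)(II(SK))(K(KS(IK)))
  [1] KK(K(KS(IK)))(II(SK)(K(KS(IK))))
  [2] K(II(SK)(K(KS(IK))))
  [3] K(I(SK)(K(KS(IK))))
  [4] K(SK(K(KS(IK))))
  [5] K(SK(KS))

Answer: YES — reaches normal form K(SK(KS)) in 5 ≤ 6 steps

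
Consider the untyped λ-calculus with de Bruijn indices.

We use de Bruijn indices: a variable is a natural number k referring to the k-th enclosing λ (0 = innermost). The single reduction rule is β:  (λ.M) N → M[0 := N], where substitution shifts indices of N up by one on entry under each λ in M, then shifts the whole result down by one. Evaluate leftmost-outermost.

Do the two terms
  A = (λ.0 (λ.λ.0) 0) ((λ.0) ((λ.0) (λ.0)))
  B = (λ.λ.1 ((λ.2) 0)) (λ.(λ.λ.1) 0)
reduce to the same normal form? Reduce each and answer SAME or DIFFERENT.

Term A:
  start: (λ.0 (λ.λ.0) 0) ((λ.0) ((λ.0) (λ.0)))
  [1] (λ.0) ((λ.0) (λ.0)) (λ.λ.0) ((λ.0) ((λ.0) (λ.0)))
  [2] (λ.0) (λ.0) (λ.λ.0) ((λ.0) ((λ.0) (λ.0)))
  [3] (λ.0) (λ.λ.0) ((λ.0) ((λ.0) (λ.0)))
  [4] (λ.λ.0) ((λ.0) ((λ.0) (λ.0)))
  [5] λ.0

Term B:
  start: (λ.λ.1 ((λ.2) 0)) (λ.(λ.λ.1) 0)
  [1] λ.(λ.(λ.λ.1) 0) ((λ.λ.(λ.λ.1) 0) 0)
  [2] λ.(λ.λ.1) ((λ.λ.(λ.λ.1) 0) 0)
  [3] λ.λ.(λ.λ.(λ.λ.1) 0) 1
  [4] λ.λ.λ.(λ.λ.1) 0
  [5] λ.λ.λ.λ.1

Answer: DIFFERENT — A ⇓ λ.0, B ⇓ λ.λ.λ.λ.1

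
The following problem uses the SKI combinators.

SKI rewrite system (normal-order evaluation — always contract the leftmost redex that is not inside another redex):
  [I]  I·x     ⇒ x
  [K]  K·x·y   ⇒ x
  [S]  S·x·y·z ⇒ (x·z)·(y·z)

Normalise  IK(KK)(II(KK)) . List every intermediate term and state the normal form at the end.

  start: IK(KK)(II(KK))
  [1] K(KK)(II(KK))
  [2] KK

Answer: normal form = KK  (in 2 steps)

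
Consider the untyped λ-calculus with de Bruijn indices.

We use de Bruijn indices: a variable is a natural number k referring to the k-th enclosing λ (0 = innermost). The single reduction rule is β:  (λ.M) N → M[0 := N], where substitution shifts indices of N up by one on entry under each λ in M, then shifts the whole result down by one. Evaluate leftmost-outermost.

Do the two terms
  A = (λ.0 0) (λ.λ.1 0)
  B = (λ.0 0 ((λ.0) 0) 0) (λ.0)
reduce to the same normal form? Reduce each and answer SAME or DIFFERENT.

Term A:
  start: (λ.0 0) (λ.λ.1 0)
  →1  (λ.λ.1 0) (λ.λ.1 0)
  →2  λ.(λ.λ.1 0) 0
  →3  λ.λ.1 0

Term B:
  start: (λ.0 0 ((λ.0) 0) 0) (λ.0)
  →1  (λ.0) (λ.0) ((λ.0) (λ.0)) (λ.0)
  →2  (λ.0) ((λ.0) (λ.0)) (λ.0)
  →3  (λ.0) (λ.0) (λ.0)
  →4  (λ.0) (λ.0)
  →5  λ.0

Answer: DIFFERENT — A ⇓ λ.λ.1 0, B ⇓ λ.0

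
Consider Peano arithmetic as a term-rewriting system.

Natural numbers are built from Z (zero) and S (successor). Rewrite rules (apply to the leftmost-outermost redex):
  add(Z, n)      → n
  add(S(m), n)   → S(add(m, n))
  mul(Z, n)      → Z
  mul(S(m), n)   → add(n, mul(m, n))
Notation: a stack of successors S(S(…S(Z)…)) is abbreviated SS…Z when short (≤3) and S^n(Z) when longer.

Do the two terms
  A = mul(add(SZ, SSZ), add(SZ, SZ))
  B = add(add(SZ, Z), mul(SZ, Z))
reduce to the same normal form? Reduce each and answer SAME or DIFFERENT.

Answer: DIFFERENT — A ⇓ S^6(Z), B ⇓ SZ

Derivation:
Term A:
  start: mul(add(SZ, SSZ), add(SZ, SZ))
  →1  mul(S(add(Z, SSZ)), add(SZ, SZ))
  →2  add(add(SZ, SZ), mul(add(Z, SSZ), add(SZ, SZ)))
  →3  add(S(add(Z, SZ)), mul(add(Z, SSZ), add(SZ, SZ)))
  →4  S(add(add(Z, SZ), mul(add(Z, SSZ), add(SZ, SZ))))
  →5  S(add(SZ, mul(add(Z, SSZ), add(SZ, SZ))))
  →6  S(S(add(Z, mul(add(Z, SSZ), add(SZ, SZ)))))
  →7  S(S(mul(add(Z, SSZ), add(SZ, SZ))))
  →8  S(S(mul(SSZ, add(SZ, SZ))))
  →9  S(S(add(add(SZ, SZ), mul(SZ, add(SZ, SZ)))))
  →10  S(S(add(S(add(Z, SZ)), mul(SZ, add(SZ, SZ)))))
  →11  S(S(S(add(add(Z, SZ), mul(SZ, add(SZ, SZ))))))
  →12  S(S(S(add(SZ, mul(SZ, add(SZ, SZ))))))
  →13  S(S(S(S(add(Z, mul(SZ, add(SZ, SZ)))))))
  →14  S(S(S(S(mul(SZ, add(SZ, SZ))))))
  →15  S(S(S(S(add(add(SZ, SZ), mul(Z, add(SZ, SZ)))))))
  →16  S(S(S(S(add(S(add(Z, SZ)), mul(Z, add(SZ, SZ)))))))
  →17  S(S(S(S(S(add(add(Z, SZ), mul(Z, add(SZ, SZ))))))))
  →18  S(S(S(S(S(add(SZ, mul(Z, add(SZ, SZ))))))))
  →19  S(S(S(S(S(S(add(Z, mul(Z, add(SZ, SZ)))))))))
  →20  S(S(S(S(S(S(mul(Z, add(SZ, SZ))))))))
  →21  S^6(Z)

Term B:
  start: add(add(SZ, Z), mul(SZ, Z))
  →1  add(S(add(Z, Z)), mul(SZ, Z))
  →2  S(add(add(Z, Z), mul(SZ, Z)))
  →3  S(add(Z, mul(SZ, Z)))
  →4  S(mul(SZ, Z))
  →5  S(add(Z, mul(Z, Z)))
  →6  S(mul(Z, Z))
  →7  SZ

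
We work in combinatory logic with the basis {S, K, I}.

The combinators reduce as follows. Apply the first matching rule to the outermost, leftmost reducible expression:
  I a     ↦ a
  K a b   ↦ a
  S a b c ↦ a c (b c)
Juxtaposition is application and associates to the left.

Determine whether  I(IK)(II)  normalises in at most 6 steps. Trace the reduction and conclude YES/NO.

Answer: YES — reaches normal form KI in 3 ≤ 6 steps

Reduction:
  start: I(IK)(II)
  step 1: IK(II)
  step 2: K(II)
  step 3: KI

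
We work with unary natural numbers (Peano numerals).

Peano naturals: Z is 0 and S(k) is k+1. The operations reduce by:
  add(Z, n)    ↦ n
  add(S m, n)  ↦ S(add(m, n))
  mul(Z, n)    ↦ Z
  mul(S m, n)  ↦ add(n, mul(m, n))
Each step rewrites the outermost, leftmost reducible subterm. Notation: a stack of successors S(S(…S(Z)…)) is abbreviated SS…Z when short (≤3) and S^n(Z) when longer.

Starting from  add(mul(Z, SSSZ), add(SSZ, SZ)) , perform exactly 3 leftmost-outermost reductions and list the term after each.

  start: add(mul(Z, SSSZ), add(SSZ, SZ))
  step 1: add(Z, add(SSZ, SZ))
  step 2: add(SSZ, SZ)
  step 3: S(add(SZ, SZ))

Answer: after 3 steps: S(add(SZ, SZ))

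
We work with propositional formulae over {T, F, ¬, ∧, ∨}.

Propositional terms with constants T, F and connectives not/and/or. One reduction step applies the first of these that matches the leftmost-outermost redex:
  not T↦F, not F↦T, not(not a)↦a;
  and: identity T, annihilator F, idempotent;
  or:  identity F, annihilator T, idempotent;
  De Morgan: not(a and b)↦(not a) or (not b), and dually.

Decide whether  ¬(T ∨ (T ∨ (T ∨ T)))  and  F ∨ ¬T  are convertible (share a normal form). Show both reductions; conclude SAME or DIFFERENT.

Term A:
  start: ¬(T ∨ (T ∨ (T ∨ T)))
  →1  ¬T ∧ ¬(T ∨ (T ∨ T))
  →2  F ∧ ¬(T ∨ (T ∨ T))
  →3  F

Term B:
  start: F ∨ ¬T
  →1  ¬T
  →2  F

Answer: SAME — A ⇓ F, B ⇓ F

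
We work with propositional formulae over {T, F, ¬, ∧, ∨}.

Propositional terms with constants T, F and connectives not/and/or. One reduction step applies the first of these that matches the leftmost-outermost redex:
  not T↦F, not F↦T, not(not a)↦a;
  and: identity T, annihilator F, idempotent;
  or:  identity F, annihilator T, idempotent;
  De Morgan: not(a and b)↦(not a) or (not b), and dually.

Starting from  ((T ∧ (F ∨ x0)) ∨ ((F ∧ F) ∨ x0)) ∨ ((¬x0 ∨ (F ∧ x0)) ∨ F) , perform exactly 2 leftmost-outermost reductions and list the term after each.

  start: ((T ∧ (F ∨ x0)) ∨ ((F ∧ F) ∨ x0)) ∨ ((¬x0 ∨ (F ∧ x0)) ∨ F)
  →1  ((F ∨ x0) ∨ ((F ∧ F) ∨ x0)) ∨ ((¬x0 ∨ (F ∧ x0)) ∨ F)
  →2  (x0 ∨ ((F ∧ F) ∨ x0)) ∨ ((¬x0 ∨ (F ∧ x0)) ∨ F)

Answer: after 2 steps: (x0 ∨ ((F ∧ F) ∨ x0)) ∨ ((¬x0 ∨ (F ∧ x0)) ∨ F)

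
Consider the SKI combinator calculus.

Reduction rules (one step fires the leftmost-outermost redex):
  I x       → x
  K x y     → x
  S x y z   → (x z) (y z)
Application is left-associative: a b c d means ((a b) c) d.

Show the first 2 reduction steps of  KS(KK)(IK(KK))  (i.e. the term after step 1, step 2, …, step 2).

  start: KS(KK)(IK(KK))
  step 1: S(IK(KK))
  step 2: S(K(KK))

Answer: after 2 steps: S(K(KK))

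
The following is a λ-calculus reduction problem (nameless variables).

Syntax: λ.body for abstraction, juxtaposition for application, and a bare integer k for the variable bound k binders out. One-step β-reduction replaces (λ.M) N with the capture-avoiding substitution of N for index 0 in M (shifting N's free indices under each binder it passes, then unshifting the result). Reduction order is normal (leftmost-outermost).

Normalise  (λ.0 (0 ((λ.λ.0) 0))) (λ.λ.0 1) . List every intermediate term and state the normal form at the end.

  start: (λ.0 (0 ((λ.λ.0) 0))) (λ.λ.0 1)
  [1] (λ.λ.0 1) ((λ.λ.0 1) ((λ.λ.0) (λ.λ.0 1)))
  [2] λ.0 ((λ.λ.0 1) ((λ.λ.0) (λ.λ.0 1)))
  [3] λ.0 (λ.0 ((λ.λ.0) (λ.λ.0 1)))
  [4] λ.0 (λ.0 (λ.0))

Answer: normal form = λ.0 (λ.0 (λ.0))  (in 4 steps)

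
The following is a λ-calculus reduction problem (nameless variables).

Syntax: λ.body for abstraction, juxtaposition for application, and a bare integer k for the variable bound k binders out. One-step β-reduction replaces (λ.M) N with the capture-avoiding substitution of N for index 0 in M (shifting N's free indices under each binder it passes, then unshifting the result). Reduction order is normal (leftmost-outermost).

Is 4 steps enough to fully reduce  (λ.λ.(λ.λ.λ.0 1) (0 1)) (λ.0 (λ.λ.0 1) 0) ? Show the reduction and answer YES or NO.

Answer: YES — reaches normal form λ.λ.λ.0 1 in 2 ≤ 4 steps

Reduction:
  start: (λ.λ.(λ.λ.λ.0 1) (0 1)) (λ.0 (λ.λ.0 1) 0)
  →1  λ.(λ.λ.λ.0 1) (0 (λ.0 (λ.λ.0 1) 0))
  →2  λ.λ.λ.0 1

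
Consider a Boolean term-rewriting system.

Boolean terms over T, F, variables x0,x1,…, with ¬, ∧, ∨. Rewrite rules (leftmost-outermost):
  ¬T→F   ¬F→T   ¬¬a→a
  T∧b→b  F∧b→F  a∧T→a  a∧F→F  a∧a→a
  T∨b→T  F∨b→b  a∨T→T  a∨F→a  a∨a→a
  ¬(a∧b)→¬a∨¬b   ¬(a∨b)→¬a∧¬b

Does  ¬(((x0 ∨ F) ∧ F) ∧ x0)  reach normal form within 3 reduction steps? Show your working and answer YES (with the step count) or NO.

  start: ¬(((x0 ∨ F) ∧ F) ∧ x0)
  step 1: ¬((x0 ∨ F) ∧ F) ∨ ¬x0
  step 2: (¬(x0 ∨ F) ∨ ¬F) ∨ ¬x0
  step 3: ((¬x0 ∧ ¬F) ∨ ¬F) ∨ ¬x0

Answer: NO — after 3 steps the term is ((¬x0 ∧ ¬F) ∨ ¬F) ∨ ¬x0, not yet normal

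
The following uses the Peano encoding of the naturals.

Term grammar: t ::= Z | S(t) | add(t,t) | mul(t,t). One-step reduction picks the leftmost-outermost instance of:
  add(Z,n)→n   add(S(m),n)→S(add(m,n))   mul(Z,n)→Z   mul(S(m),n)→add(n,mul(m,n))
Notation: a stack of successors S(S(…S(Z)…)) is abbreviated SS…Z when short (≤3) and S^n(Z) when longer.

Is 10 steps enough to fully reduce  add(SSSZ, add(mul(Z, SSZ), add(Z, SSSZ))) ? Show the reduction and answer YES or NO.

  start: add(SSSZ, add(mul(Z, SSZ), add(Z, SSSZ)))
  →1  S(add(SSZ, add(mul(Z, SSZ), add(Z, SSSZ))))
  →2  S(S(add(SZ, add(mul(Z, SSZ), add(Z, SSSZ)))))
  →3  S(S(S(add(Z, add(mul(Z, SSZ), add(Z, SSSZ))))))
  →4  S(S(S(add(mul(Z, SSZ), add(Z, SSSZ)))))
  →5  S(S(S(add(Z, add(Z, SSSZ)))))
  →6  S(S(S(add(Z, SSSZ))))
  →7  S^6(Z)

Answer: YES — reaches normal form S^6(Z) in 7 ≤ 10 steps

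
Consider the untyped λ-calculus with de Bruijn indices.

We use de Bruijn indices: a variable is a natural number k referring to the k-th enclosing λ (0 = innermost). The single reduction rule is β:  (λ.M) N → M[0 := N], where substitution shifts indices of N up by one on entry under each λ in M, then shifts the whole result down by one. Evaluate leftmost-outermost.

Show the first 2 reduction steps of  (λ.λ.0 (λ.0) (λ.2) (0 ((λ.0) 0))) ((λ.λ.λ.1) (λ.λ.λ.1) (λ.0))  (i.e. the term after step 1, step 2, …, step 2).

  start: (λ.λ.0 (λ.0) (λ.2) (0 ((λ.0) 0))) ((λ.λ.λ.1) (λ.λ.λ.1) (λ.0))
  [1] λ.0 (λ.0) (λ.(λ.λ.λ.1) (λ.λ.λ.1) (λ.0)) (0 ((λ.0) 0))
  [2] λ.0 (λ.0) (λ.(λ.λ.1) (λ.0)) (0 ((λ.0) 0))

Answer: after 2 steps: λ.0 (λ.0) (λ.(λ.λ.1) (λ.0)) (0 ((λ.0) 0))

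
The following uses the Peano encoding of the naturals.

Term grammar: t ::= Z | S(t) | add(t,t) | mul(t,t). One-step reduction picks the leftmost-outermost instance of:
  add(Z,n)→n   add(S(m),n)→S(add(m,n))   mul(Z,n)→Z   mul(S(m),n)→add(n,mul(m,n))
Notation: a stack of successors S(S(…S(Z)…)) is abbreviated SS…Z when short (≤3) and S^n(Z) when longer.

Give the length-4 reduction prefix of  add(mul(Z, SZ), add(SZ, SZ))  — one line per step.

  start: add(mul(Z, SZ), add(SZ, SZ))
  [1] add(Z, add(SZ, SZ))
  [2] add(SZ, SZ)
  [3] S(add(Z, SZ))
  [4] SSZ

Answer: after 4 steps: SSZ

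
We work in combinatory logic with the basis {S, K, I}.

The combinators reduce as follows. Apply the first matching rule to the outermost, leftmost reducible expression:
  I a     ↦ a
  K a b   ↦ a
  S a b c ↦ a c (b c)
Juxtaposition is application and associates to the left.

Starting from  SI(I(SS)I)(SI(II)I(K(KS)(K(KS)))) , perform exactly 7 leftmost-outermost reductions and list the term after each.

Answer: after 7 steps: I(K(KS)(K(KS)))(I(SS)I(SI(II)I(K(KS)(K(KS)))))

Derivation:
  start: SI(I(SS)I)(SI(II)I(K(KS)(K(KS))))
  step 1: I(SI(II)I(K(KS)(K(KS))))(I(SS)I(SI(II)I(K(KS)(K(KS)))))
  step 2: SI(II)I(K(KS)(K(KS)))(I(SS)I(SI(II)I(K(KS)(K(KS)))))
  step 3: II(III)(K(KS)(K(KS)))(I(SS)I(SI(II)I(K(KS)(K(KS)))))
  step 4: I(III)(K(KS)(K(KS)))(I(SS)I(SI(II)I(K(KS)(K(KS)))))
  step 5: III(K(KS)(K(KS)))(I(SS)I(SI(II)I(K(KS)(K(KS)))))
  step 6: II(K(KS)(K(KS)))(I(SS)I(SI(II)I(K(KS)(K(KS)))))
  step 7: I(K(KS)(K(KS)))(I(SS)I(SI(II)I(K(KS)(K(KS)))))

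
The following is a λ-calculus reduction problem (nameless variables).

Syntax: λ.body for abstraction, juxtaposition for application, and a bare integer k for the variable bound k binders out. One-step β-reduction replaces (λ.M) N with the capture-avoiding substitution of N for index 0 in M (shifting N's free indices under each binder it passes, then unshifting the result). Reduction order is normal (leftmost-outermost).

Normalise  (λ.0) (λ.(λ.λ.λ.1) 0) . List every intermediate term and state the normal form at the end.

  start: (λ.0) (λ.(λ.λ.λ.1) 0)
  →1  λ.(λ.λ.λ.1) 0
  →2  λ.λ.λ.1

Answer: normal form = λ.λ.λ.1  (in 2 steps)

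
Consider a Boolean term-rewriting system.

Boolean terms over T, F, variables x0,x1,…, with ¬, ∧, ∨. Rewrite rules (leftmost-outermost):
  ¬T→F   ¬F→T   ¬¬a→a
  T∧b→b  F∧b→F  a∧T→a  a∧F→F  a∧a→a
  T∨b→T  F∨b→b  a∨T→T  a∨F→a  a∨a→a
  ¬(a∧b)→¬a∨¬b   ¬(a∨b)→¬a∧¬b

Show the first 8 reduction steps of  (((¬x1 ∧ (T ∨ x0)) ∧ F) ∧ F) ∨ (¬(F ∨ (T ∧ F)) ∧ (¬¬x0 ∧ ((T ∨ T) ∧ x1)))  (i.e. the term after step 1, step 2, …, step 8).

Answer: after 8 steps: ¬F ∧ (¬¬x0 ∧ ((T ∨ T) ∧ x1))

Reduction:
  start: (((¬x1 ∧ (T ∨ x0)) ∧ F) ∧ F) ∨ (¬(F ∨ (T ∧ F)) ∧ (¬¬x0 ∧ ((T ∨ T) ∧ x1)))
  step 1: F ∨ (¬(F ∨ (T ∧ F)) ∧ (¬¬x0 ∧ ((T ∨ T) ∧ x1)))
  step 2: ¬(F ∨ (T ∧ F)) ∧ (¬¬x0 ∧ ((T ∨ T) ∧ x1))
  step 3: (¬F ∧ ¬(T ∧ F)) ∧ (¬¬x0 ∧ ((T ∨ T) ∧ x1))
  step 4: (T ∧ ¬(T ∧ F)) ∧ (¬¬x0 ∧ ((T ∨ T) ∧ x1))
  step 5: ¬(T ∧ F) ∧ (¬¬x0 ∧ ((T ∨ T) ∧ x1))
  step 6: (¬T ∨ ¬F) ∧ (¬¬x0 ∧ ((T ∨ T) ∧ x1))
  step 7: (F ∨ ¬F) ∧ (¬¬x0 ∧ ((T ∨ T) ∧ x1))
  step 8: ¬F ∧ (¬¬x0 ∧ ((T ∨ T) ∧ x1))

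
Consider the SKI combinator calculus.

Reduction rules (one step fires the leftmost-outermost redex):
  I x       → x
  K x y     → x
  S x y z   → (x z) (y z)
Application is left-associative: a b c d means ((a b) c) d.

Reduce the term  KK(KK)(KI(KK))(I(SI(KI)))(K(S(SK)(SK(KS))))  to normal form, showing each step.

Answer: normal form = K(S(SK)(SK(KS)))  (in 4 steps)

Working:
  start: KK(KK)(KI(KK))(I(SI(KI)))(K(S(SK)(SK(KS))))
  step 1: K(KI(KK))(I(SI(KI)))(K(S(SK)(SK(KS))))
  step 2: KI(KK)(K(S(SK)(SK(KS))))
  step 3: I(K(S(SK)(SK(KS))))
  step 4: K(S(SK)(SK(KS)))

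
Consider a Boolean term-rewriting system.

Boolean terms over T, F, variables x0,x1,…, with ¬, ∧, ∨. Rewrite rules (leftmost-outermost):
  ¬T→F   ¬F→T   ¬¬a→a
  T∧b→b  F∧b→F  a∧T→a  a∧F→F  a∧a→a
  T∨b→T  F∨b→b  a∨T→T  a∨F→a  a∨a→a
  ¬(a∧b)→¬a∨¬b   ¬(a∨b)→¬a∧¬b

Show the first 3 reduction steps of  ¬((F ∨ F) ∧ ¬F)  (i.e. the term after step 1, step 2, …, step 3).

Answer: after 3 steps: ¬F ∨ ¬¬F

Reduction:
  start: ¬((F ∨ F) ∧ ¬F)
  step 1: ¬(F ∨ F) ∨ ¬¬F
  step 2: (¬F ∧ ¬F) ∨ ¬¬F
  step 3: ¬F ∨ ¬¬F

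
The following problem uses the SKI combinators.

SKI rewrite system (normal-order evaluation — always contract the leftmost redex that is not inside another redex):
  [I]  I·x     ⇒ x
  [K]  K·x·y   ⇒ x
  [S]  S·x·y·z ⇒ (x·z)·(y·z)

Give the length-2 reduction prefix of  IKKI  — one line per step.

  start: IKKI
  →1  KKI
  →2  K

Answer: after 2 steps: K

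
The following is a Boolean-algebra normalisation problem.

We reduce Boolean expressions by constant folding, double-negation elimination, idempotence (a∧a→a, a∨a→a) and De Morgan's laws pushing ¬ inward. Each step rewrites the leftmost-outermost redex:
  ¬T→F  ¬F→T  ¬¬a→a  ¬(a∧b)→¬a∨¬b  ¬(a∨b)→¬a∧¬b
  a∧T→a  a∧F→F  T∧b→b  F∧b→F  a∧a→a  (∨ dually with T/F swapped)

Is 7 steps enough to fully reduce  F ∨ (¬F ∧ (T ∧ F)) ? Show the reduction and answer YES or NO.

Answer: YES — reaches normal form F in 4 ≤ 7 steps

Working:
  start: F ∨ (¬F ∧ (T ∧ F))
  [1] ¬F ∧ (T ∧ F)
  [2] T ∧ (T ∧ F)
  [3] T ∧ F
  [4] F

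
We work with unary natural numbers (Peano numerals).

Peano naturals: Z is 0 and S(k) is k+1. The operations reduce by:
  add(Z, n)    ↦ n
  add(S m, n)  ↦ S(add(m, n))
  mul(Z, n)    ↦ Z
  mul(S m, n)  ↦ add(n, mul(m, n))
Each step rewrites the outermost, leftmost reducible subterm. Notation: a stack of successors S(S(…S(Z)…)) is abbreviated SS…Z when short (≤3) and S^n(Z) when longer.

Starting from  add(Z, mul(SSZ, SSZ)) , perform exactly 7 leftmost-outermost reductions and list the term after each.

Answer: after 7 steps: S(S(S(add(SZ, mul(Z, SSZ)))))

Working:
  start: add(Z, mul(SSZ, SSZ))
  →1  mul(SSZ, SSZ)
  →2  add(SSZ, mul(SZ, SSZ))
  →3  S(add(SZ, mul(SZ, SSZ)))
  →4  S(S(add(Z, mul(SZ, SSZ))))
  →5  S(S(mul(SZ, SSZ)))
  →6  S(S(add(SSZ, mul(Z, SSZ))))
  →7  S(S(S(add(SZ, mul(Z, SSZ)))))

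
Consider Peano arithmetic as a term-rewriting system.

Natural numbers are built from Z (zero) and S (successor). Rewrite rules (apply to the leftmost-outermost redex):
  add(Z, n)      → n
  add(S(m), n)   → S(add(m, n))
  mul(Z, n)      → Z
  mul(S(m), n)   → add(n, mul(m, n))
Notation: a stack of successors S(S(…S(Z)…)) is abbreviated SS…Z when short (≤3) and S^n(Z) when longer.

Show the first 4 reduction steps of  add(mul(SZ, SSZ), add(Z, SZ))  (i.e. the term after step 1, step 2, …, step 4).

Answer: after 4 steps: S(add(S(add(Z, mul(Z, SSZ))), add(Z, SZ)))

Working:
  start: add(mul(SZ, SSZ), add(Z, SZ))
  [1] add(add(SSZ, mul(Z, SSZ)), add(Z, SZ))
  [2] add(S(add(SZ, mul(Z, SSZ))), add(Z, SZ))
  [3] S(add(add(SZ, mul(Z, SSZ)), add(Z, SZ)))
  [4] S(add(S(add(Z, mul(Z, SSZ))), add(Z, SZ)))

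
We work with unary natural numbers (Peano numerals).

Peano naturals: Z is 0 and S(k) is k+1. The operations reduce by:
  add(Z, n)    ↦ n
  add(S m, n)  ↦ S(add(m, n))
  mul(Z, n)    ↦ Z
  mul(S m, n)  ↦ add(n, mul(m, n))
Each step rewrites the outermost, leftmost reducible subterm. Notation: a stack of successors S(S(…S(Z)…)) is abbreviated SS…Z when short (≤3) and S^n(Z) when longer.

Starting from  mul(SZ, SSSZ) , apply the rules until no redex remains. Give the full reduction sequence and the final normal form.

  start: mul(SZ, SSSZ)
  step 1: add(SSSZ, mul(Z, SSSZ))
  step 2: S(add(SSZ, mul(Z, SSSZ)))
  step 3: S(S(add(SZ, mul(Z, SSSZ))))
  step 4: S(S(S(add(Z, mul(Z, SSSZ)))))
  step 5: S(S(S(mul(Z, SSSZ))))
  step 6: SSSZ

Answer: normal form = SSSZ  (in 6 steps)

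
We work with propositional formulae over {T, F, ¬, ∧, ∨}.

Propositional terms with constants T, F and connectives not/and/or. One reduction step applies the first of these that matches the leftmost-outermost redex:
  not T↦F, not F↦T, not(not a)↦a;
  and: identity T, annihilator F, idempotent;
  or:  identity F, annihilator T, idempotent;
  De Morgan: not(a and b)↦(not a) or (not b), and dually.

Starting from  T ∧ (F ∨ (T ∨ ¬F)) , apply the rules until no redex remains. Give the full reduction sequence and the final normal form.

  start: T ∧ (F ∨ (T ∨ ¬F))
  step 1: F ∨ (T ∨ ¬F)
  step 2: T ∨ ¬F
  step 3: T

Answer: normal form = T  (in 3 steps)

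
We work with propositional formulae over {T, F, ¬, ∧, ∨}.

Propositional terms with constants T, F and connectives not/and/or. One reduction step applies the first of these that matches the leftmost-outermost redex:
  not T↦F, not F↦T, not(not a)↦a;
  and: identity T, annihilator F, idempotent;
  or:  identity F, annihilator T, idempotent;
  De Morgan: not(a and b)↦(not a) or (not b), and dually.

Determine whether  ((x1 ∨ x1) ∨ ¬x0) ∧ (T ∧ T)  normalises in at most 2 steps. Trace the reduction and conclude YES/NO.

  start: ((x1 ∨ x1) ∨ ¬x0) ∧ (T ∧ T)
  →1  (x1 ∨ ¬x0) ∧ (T ∧ T)
  →2  (x1 ∨ ¬x0) ∧ T

Answer: NO — after 2 steps the term is (x1 ∨ ¬x0) ∧ T, not yet normal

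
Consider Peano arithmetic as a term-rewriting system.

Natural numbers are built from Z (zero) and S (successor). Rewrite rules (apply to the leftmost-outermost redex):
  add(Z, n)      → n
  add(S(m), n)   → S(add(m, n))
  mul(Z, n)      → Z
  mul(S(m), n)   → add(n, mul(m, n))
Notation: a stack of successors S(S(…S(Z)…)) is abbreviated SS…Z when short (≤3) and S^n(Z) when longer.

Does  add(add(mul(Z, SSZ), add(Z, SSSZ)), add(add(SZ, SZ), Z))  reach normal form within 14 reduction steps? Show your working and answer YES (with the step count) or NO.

Answer: YES — reaches normal form S^5(Z) in 12 ≤ 14 steps

Derivation:
  start: add(add(mul(Z, SSZ), add(Z, SSSZ)), add(add(SZ, SZ), Z))
  step 1: add(add(Z, add(Z, SSSZ)), add(add(SZ, SZ), Z))
  step 2: add(add(Z, SSSZ), add(add(SZ, SZ), Z))
  step 3: add(SSSZ, add(add(SZ, SZ), Z))
  step 4: S(add(SSZ, add(add(SZ, SZ), Z)))
  step 5: S(S(add(SZ, add(add(SZ, SZ), Z))))
  step 6: S(S(S(add(Z, add(add(SZ, SZ), Z)))))
  step 7: S(S(S(add(add(SZ, SZ), Z))))
  step 8: S(S(S(add(S(add(Z, SZ)), Z))))
  step 9: S(S(S(S(add(add(Z, SZ), Z)))))
  step 10: S(S(S(S(add(SZ, Z)))))
  step 11: S(S(S(S(S(add(Z, Z))))))
  step 12: S^5(Z)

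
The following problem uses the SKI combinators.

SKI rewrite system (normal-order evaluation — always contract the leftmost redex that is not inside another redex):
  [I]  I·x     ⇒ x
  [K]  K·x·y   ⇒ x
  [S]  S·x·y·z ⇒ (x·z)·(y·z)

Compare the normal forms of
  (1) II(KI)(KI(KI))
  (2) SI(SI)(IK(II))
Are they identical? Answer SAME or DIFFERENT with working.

Answer: SAME — A ⇓ I, B ⇓ I

Reduction:
Term A:
  start: II(KI)(KI(KI))
  [1] I(KI)(KI(KI))
  [2] KI(KI(KI))
  [3] I

Term B:
  start: SI(SI)(IK(II))
  [1] I(IK(II))(SI(IK(II)))
  [2] IK(II)(SI(IK(II)))
  [3] K(II)(SI(IK(II)))
  [4] II
  [5] I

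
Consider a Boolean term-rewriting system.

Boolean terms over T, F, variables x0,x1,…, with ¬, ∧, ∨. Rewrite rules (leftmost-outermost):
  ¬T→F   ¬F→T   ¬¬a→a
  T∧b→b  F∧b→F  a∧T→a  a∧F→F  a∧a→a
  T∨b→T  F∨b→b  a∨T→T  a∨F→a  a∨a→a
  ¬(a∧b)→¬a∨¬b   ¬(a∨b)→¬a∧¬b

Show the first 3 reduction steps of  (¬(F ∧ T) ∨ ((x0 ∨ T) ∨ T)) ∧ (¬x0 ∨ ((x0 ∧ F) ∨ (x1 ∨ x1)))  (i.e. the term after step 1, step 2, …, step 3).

Answer: after 3 steps: (T ∨ ((x0 ∨ T) ∨ T)) ∧ (¬x0 ∨ ((x0 ∧ F) ∨ (x1 ∨ x1)))

Reduction:
  start: (¬(F ∧ T) ∨ ((x0 ∨ T) ∨ T)) ∧ (¬x0 ∨ ((x0 ∧ F) ∨ (x1 ∨ x1)))
  →1  ((¬F ∨ ¬T) ∨ ((x0 ∨ T) ∨ T)) ∧ (¬x0 ∨ ((x0 ∧ F) ∨ (x1 ∨ x1)))
  →2  ((T ∨ ¬T) ∨ ((x0 ∨ T) ∨ T)) ∧ (¬x0 ∨ ((x0 ∧ F) ∨ (x1 ∨ x1)))
  →3  (T ∨ ((x0 ∨ T) ∨ T)) ∧ (¬x0 ∨ ((x0 ∧ F) ∨ (x1 ∨ x1)))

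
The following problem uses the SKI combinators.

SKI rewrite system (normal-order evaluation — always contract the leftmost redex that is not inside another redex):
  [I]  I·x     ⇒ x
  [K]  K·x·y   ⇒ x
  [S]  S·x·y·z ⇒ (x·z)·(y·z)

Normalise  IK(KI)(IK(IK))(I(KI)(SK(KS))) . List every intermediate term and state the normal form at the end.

  start: IK(KI)(IK(IK))(I(KI)(SK(KS)))
  →1  K(KI)(IK(IK))(I(KI)(SK(KS)))
  →2  KI(I(KI)(SK(KS)))
  →3  I

Answer: normal form = I  (in 3 steps)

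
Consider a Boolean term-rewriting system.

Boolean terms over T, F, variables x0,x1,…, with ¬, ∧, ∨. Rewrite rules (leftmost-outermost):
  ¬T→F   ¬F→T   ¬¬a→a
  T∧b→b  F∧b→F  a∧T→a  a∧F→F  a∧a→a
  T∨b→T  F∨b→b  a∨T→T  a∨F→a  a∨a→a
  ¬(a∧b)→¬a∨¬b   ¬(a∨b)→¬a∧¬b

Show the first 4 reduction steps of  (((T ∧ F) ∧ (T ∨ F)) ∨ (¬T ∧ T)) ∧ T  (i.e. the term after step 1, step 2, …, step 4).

  start: (((T ∧ F) ∧ (T ∨ F)) ∨ (¬T ∧ T)) ∧ T
  →1  ((T ∧ F) ∧ (T ∨ F)) ∨ (¬T ∧ T)
  →2  (F ∧ (T ∨ F)) ∨ (¬T ∧ T)
  →3  F ∨ (¬T ∧ T)
  →4  ¬T ∧ T

Answer: after 4 steps: ¬T ∧ T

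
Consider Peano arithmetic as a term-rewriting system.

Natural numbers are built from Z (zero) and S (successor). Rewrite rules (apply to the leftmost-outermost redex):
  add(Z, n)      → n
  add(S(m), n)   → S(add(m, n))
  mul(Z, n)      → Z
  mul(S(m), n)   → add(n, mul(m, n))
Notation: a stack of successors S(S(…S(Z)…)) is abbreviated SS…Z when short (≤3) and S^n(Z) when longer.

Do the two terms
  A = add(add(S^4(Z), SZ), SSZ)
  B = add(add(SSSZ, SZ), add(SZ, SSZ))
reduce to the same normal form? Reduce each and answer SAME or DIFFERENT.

Answer: SAME — A ⇓ S^7(Z), B ⇓ S^7(Z)

Working:
Term A:
  start: add(add(S^4(Z), SZ), SSZ)
  [1] add(S(add(SSSZ, SZ)), SSZ)
  [2] S(add(add(SSSZ, SZ), SSZ))
  [3] S(add(S(add(SSZ, SZ)), SSZ))
  [4] S(S(add(add(SSZ, SZ), SSZ)))
  [5] S(S(add(S(add(SZ, SZ)), SSZ)))
  [6] S(S(S(add(add(SZ, SZ), SSZ))))
  [7] S(S(S(add(S(add(Z, SZ)), SSZ))))
  [8] S(S(S(S(add(add(Z, SZ), SSZ)))))
  [9] S(S(S(S(add(SZ, SSZ)))))
  [10] S(S(S(S(S(add(Z, SSZ))))))
  [11] S^7(Z)

Term B:
  start: add(add(SSSZ, SZ), add(SZ, SSZ))
  [1] add(S(add(SSZ, SZ)), add(SZ, SSZ))
  [2] S(add(add(SSZ, SZ), add(SZ, SSZ)))
  [3] S(add(S(add(SZ, SZ)), add(SZ, SSZ)))
  [4] S(S(add(add(SZ, SZ), add(SZ, SSZ))))
  [5] S(S(add(S(add(Z, SZ)), add(SZ, SSZ))))
  [6] S(S(S(add(add(Z, SZ), add(SZ, SSZ)))))
  [7] S(S(S(add(SZ, add(SZ, SSZ)))))
  [8] S(S(S(S(add(Z, add(SZ, SSZ))))))
  [9] S(S(S(S(add(SZ, SSZ)))))
  [10] S(S(S(S(S(add(Z, SSZ))))))
  [11] S^7(Z)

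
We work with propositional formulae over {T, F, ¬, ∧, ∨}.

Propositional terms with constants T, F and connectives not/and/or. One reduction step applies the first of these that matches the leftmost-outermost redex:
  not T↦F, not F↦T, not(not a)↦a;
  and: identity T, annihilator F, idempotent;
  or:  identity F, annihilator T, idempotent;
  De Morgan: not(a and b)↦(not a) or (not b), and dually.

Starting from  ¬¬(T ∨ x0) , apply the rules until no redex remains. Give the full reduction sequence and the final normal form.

  start: ¬¬(T ∨ x0)
  step 1: T ∨ x0
  step 2: T

Answer: normal form = T  (in 2 steps)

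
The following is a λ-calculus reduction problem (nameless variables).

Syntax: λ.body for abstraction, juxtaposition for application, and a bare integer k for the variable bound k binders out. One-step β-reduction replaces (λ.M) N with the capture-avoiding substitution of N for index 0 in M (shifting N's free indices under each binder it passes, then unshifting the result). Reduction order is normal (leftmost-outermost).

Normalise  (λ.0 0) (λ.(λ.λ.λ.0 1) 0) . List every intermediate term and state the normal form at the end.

  start: (λ.0 0) (λ.(λ.λ.λ.0 1) 0)
  step 1: (λ.(λ.λ.λ.0 1) 0) (λ.(λ.λ.λ.0 1) 0)
  step 2: (λ.λ.λ.0 1) (λ.(λ.λ.λ.0 1) 0)
  step 3: λ.λ.0 1

Answer: normal form = λ.λ.0 1  (in 3 steps)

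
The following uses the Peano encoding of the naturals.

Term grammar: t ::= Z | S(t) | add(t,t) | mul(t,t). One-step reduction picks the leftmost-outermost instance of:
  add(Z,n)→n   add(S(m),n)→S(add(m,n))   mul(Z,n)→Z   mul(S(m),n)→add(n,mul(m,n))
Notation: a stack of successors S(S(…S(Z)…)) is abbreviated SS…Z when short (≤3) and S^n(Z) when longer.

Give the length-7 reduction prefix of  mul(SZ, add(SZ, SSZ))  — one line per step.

Answer: after 7 steps: S(S(S(mul(Z, add(SZ, SSZ)))))

Derivation:
  start: mul(SZ, add(SZ, SSZ))
  →1  add(add(SZ, SSZ), mul(Z, add(SZ, SSZ)))
  →2  add(S(add(Z, SSZ)), mul(Z, add(SZ, SSZ)))
  →3  S(add(add(Z, SSZ), mul(Z, add(SZ, SSZ))))
  →4  S(add(SSZ, mul(Z, add(SZ, SSZ))))
  →5  S(S(add(SZ, mul(Z, add(SZ, SSZ)))))
  →6  S(S(S(add(Z, mul(Z, add(SZ, SSZ))))))
  →7  S(S(S(mul(Z, add(SZ, SSZ)))))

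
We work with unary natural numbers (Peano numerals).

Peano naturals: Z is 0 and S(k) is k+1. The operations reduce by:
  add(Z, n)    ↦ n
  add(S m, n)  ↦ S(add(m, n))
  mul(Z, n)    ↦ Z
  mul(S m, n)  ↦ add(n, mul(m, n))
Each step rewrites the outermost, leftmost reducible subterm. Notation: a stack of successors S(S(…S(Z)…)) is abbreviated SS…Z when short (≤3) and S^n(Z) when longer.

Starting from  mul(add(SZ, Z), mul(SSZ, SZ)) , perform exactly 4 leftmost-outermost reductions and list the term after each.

Answer: after 4 steps: add(S(add(Z, mul(SZ, SZ))), mul(add(Z, Z), mul(SSZ, SZ)))

Reduction:
  start: mul(add(SZ, Z), mul(SSZ, SZ))
  →1  mul(S(add(Z, Z)), mul(SSZ, SZ))
  →2  add(mul(SSZ, SZ), mul(add(Z, Z), mul(SSZ, SZ)))
  →3  add(add(SZ, mul(SZ, SZ)), mul(add(Z, Z), mul(SSZ, SZ)))
  →4  add(S(add(Z, mul(SZ, SZ))), mul(add(Z, Z), mul(SSZ, SZ)))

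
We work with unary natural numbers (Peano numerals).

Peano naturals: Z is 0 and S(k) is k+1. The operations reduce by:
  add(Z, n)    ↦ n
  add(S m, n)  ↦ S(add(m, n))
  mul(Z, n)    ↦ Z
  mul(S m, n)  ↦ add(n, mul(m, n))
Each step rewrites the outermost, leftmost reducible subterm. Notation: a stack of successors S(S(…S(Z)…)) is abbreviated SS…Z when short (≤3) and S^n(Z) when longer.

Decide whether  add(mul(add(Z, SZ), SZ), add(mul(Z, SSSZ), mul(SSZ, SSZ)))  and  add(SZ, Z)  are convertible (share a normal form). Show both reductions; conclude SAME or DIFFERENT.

Answer: DIFFERENT — A ⇓ S^5(Z), B ⇓ SZ

Derivation:
Term A:
  start: add(mul(add(Z, SZ), SZ), add(mul(Z, SSSZ), mul(SSZ, SSZ)))
  [1] add(mul(SZ, SZ), add(mul(Z, SSSZ), mul(SSZ, SSZ)))
  [2] add(add(SZ, mul(Z, SZ)), add(mul(Z, SSSZ), mul(SSZ, SSZ)))
  [3] add(S(add(Z, mul(Z, SZ))), add(mul(Z, SSSZ), mul(SSZ, SSZ)))
  [4] S(add(add(Z, mul(Z, SZ)), add(mul(Z, SSSZ), mul(SSZ, SSZ))))
  [5] S(add(mul(Z, SZ), add(mul(Z, SSSZ), mul(SSZ, SSZ))))
  [6] S(add(Z, add(mul(Z, SSSZ), mul(SSZ, SSZ))))
  [7] S(add(mul(Z, SSSZ), mul(SSZ, SSZ)))
  [8] S(add(Z, mul(SSZ, SSZ)))
  [9] S(mul(SSZ, SSZ))
  [10] S(add(SSZ, mul(SZ, SSZ)))
  [11] S(S(add(SZ, mul(SZ, SSZ))))
  [12] S(S(S(add(Z, mul(SZ, SSZ)))))
  [13] S(S(S(mul(SZ, SSZ))))
  [14] S(S(S(add(SSZ, mul(Z, SSZ)))))
  [15] S(S(S(S(add(SZ, mul(Z, SSZ))))))
  [16] S(S(S(S(S(add(Z, mul(Z, SSZ)))))))
  [17] S(S(S(S(S(mul(Z, SSZ))))))
  [18] S^5(Z)

Term B:
  start: add(SZ, Z)
  [1] S(add(Z, Z))
  [2] SZ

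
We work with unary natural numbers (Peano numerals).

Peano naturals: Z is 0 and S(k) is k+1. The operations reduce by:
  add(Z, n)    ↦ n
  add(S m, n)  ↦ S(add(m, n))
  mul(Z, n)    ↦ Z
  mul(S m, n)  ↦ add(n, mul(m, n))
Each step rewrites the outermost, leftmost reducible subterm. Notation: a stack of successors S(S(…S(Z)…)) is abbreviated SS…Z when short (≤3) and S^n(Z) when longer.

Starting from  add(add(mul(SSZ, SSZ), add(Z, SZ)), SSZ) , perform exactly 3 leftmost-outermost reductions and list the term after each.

Answer: after 3 steps: add(S(add(add(SZ, mul(SZ, SSZ)), add(Z, SZ))), SSZ)

Reduction:
  start: add(add(mul(SSZ, SSZ), add(Z, SZ)), SSZ)
  [1] add(add(add(SSZ, mul(SZ, SSZ)), add(Z, SZ)), SSZ)
  [2] add(add(S(add(SZ, mul(SZ, SSZ))), add(Z, SZ)), SSZ)
  [3] add(S(add(add(SZ, mul(SZ, SSZ)), add(Z, SZ))), SSZ)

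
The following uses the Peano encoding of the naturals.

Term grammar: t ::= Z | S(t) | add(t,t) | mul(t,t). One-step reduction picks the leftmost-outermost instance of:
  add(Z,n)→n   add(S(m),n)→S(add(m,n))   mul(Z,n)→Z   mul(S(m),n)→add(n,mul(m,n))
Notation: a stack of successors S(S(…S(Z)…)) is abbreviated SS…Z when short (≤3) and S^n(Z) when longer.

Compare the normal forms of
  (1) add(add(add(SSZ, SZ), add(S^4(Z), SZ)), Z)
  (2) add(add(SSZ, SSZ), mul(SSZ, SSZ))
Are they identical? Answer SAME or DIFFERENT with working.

Term A:
  start: add(add(add(SSZ, SZ), add(S^4(Z), SZ)), Z)
  step 1: add(add(S(add(SZ, SZ)), add(S^4(Z), SZ)), Z)
  step 2: add(S(add(add(SZ, SZ), add(S^4(Z), SZ))), Z)
  step 3: S(add(add(add(SZ, SZ), add(S^4(Z), SZ)), Z))
  step 4: S(add(add(S(add(Z, SZ)), add(S^4(Z), SZ)), Z))
  step 5: S(add(S(add(add(Z, SZ), add(S^4(Z), SZ))), Z))
  step 6: S(S(add(add(add(Z, SZ), add(S^4(Z), SZ)), Z)))
  step 7: S(S(add(add(SZ, add(S^4(Z), SZ)), Z)))
  step 8: S(S(add(S(add(Z, add(S^4(Z), SZ))), Z)))
  step 9: S(S(S(add(add(Z, add(S^4(Z), SZ)), Z))))
  step 10: S(S(S(add(add(S^4(Z), SZ), Z))))
  step 11: S(S(S(add(S(add(SSSZ, SZ)), Z))))
  step 12: S(S(S(S(add(add(SSSZ, SZ), Z)))))
  step 13: S(S(S(S(add(S(add(SSZ, SZ)), Z)))))
  step 14: S(S(S(S(S(add(add(SSZ, SZ), Z))))))
  step 15: S(S(S(S(S(add(S(add(SZ, SZ)), Z))))))
  step 16: S(S(S(S(S(S(add(add(SZ, SZ), Z)))))))
  step 17: S(S(S(S(S(S(add(S(add(Z, SZ)), Z)))))))
  step 18: S(S(S(S(S(S(S(add(add(Z, SZ), Z))))))))
  step 19: S(S(S(S(S(S(S(add(SZ, Z))))))))
  step 20: S(S(S(S(S(S(S(S(add(Z, Z)))))))))
  step 21: S^8(Z)

Term B:
  start: add(add(SSZ, SSZ), mul(SSZ, SSZ))
  step 1: add(S(add(SZ, SSZ)), mul(SSZ, SSZ))
  step 2: S(add(add(SZ, SSZ), mul(SSZ, SSZ)))
  step 3: S(add(S(add(Z, SSZ)), mul(SSZ, SSZ)))
  step 4: S(S(add(add(Z, SSZ), mul(SSZ, SSZ))))
  step 5: S(S(add(SSZ, mul(SSZ, SSZ))))
  step 6: S(S(S(add(SZ, mul(SSZ, SSZ)))))
  step 7: S(S(S(S(add(Z, mul(SSZ, SSZ))))))
  step 8: S(S(S(S(mul(SSZ, SSZ)))))
  step 9: S(S(S(S(add(SSZ, mul(SZ, SSZ))))))
  step 10: S(S(S(S(S(add(SZ, mul(SZ, SSZ)))))))
  step 11: S(S(S(S(S(S(add(Z, mul(SZ, SSZ))))))))
  step 12: S(S(S(S(S(S(mul(SZ, SSZ)))))))
  step 13: S(S(S(S(S(S(add(SSZ, mul(Z, SSZ))))))))
  step 14: S(S(S(S(S(S(S(add(SZ, mul(Z, SSZ)))))))))
  step 15: S(S(S(S(S(S(S(S(add(Z, mul(Z, SSZ))))))))))
  step 16: S(S(S(S(S(S(S(S(mul(Z, SSZ)))))))))
  step 17: S^8(Z)

Answer: SAME — A ⇓ S^8(Z), B ⇓ S^8(Z)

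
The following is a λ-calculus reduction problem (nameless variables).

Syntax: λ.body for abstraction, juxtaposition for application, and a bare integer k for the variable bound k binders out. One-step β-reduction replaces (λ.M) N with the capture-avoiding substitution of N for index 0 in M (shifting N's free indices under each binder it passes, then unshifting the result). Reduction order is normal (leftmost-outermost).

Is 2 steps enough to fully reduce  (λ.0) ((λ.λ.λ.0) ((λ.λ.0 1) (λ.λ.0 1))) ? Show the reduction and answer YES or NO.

Answer: YES — reaches normal form λ.λ.0 in 2 ≤ 2 steps

Derivation:
  start: (λ.0) ((λ.λ.λ.0) ((λ.λ.0 1) (λ.λ.0 1)))
  [1] (λ.λ.λ.0) ((λ.λ.0 1) (λ.λ.0 1))
  [2] λ.λ.0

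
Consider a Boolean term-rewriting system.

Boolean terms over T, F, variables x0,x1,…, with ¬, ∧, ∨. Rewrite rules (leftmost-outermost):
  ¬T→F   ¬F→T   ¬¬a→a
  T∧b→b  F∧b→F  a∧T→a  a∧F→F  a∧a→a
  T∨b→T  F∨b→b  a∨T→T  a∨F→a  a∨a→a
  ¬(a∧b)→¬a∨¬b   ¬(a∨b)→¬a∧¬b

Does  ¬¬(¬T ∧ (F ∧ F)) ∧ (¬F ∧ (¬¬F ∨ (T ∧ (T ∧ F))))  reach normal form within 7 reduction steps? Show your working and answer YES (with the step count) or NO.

  start: ¬¬(¬T ∧ (F ∧ F)) ∧ (¬F ∧ (¬¬F ∨ (T ∧ (T ∧ F))))
  →1  (¬T ∧ (F ∧ F)) ∧ (¬F ∧ (¬¬F ∨ (T ∧ (T ∧ F))))
  →2  (F ∧ (F ∧ F)) ∧ (¬F ∧ (¬¬F ∨ (T ∧ (T ∧ F))))
  →3  F ∧ (¬F ∧ (¬¬F ∨ (T ∧ (T ∧ F))))
  →4  F

Answer: YES — reaches normal form F in 4 ≤ 7 steps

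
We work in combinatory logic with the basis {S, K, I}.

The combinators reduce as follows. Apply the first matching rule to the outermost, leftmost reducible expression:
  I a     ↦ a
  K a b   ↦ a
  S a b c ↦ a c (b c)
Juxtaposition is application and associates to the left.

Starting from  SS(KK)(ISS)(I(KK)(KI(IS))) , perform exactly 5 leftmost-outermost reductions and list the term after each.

Answer: after 5 steps: S(K(I(KK)(KI(IS))))(I(KK)(KI(IS))(KK(ISS)(I(KK)(KI(IS)))))

Derivation:
  start: SS(KK)(ISS)(I(KK)(KI(IS)))
  →1  S(ISS)(KK(ISS))(I(KK)(KI(IS)))
  →2  ISS(I(KK)(KI(IS)))(KK(ISS)(I(KK)(KI(IS))))
  →3  SS(I(KK)(KI(IS)))(KK(ISS)(I(KK)(KI(IS))))
  →4  S(KK(ISS)(I(KK)(KI(IS))))(I(KK)(KI(IS))(KK(ISS)(I(KK)(KI(IS)))))
  →5  S(K(I(KK)(KI(IS))))(I(KK)(KI(IS))(KK(ISS)(I(KK)(KI(IS)))))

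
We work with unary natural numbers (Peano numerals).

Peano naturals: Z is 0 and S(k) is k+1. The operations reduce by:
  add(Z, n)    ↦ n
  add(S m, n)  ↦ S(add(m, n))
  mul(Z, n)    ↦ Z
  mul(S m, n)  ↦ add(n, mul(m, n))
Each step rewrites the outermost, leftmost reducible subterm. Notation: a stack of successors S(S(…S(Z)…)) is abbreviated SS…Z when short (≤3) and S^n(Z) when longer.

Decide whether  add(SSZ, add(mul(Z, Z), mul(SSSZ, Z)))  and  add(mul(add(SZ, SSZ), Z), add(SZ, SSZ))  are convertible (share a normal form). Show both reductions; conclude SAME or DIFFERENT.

Answer: DIFFERENT — A ⇓ SSZ, B ⇓ SSSZ

Working:
Term A:
  start: add(SSZ, add(mul(Z, Z), mul(SSSZ, Z)))
  [1] S(add(SZ, add(mul(Z, Z), mul(SSSZ, Z))))
  [2] S(S(add(Z, add(mul(Z, Z), mul(SSSZ, Z)))))
  [3] S(S(add(mul(Z, Z), mul(SSSZ, Z))))
  [4] S(S(add(Z, mul(SSSZ, Z))))
  [5] S(S(mul(SSSZ, Z)))
  [6] S(S(add(Z, mul(SSZ, Z))))
  [7] S(S(mul(SSZ, Z)))
  [8] S(S(add(Z, mul(SZ, Z))))
  [9] S(S(mul(SZ, Z)))
  [10] S(S(add(Z, mul(Z, Z))))
  [11] S(S(mul(Z, Z)))
  [12] SSZ

Term B:
  start: add(mul(add(SZ, SSZ), Z), add(SZ, SSZ))
  [1] add(mul(S(add(Z, SSZ)), Z), add(SZ, SSZ))
  [2] add(add(Z, mul(add(Z, SSZ), Z)), add(SZ, SSZ))
  [3] add(mul(add(Z, SSZ), Z), add(SZ, SSZ))
  [4] add(mul(SSZ, Z), add(SZ, SSZ))
  [5] add(add(Z, mul(SZ, Z)), add(SZ, SSZ))
  [6] add(mul(SZ, Z), add(SZ, SSZ))
  [7] add(add(Z, mul(Z, Z)), add(SZ, SSZ))
  [8] add(mul(Z, Z), add(SZ, SSZ))
  [9] add(Z, add(SZ, SSZ))
  [10] add(SZ, SSZ)
  [11] S(add(Z, SSZ))
  [12] SSSZ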